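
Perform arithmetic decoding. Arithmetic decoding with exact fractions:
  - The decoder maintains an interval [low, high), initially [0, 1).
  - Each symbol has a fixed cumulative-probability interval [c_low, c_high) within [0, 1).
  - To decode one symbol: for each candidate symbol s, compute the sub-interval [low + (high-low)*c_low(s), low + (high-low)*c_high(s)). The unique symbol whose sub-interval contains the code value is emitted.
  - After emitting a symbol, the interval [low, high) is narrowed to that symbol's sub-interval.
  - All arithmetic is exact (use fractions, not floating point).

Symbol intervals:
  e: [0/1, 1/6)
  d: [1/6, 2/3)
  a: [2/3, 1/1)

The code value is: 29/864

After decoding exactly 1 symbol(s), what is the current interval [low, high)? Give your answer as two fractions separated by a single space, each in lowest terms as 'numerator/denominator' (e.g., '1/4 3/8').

Answer: 0/1 1/6

Derivation:
Step 1: interval [0/1, 1/1), width = 1/1 - 0/1 = 1/1
  'e': [0/1 + 1/1*0/1, 0/1 + 1/1*1/6) = [0/1, 1/6) <- contains code 29/864
  'd': [0/1 + 1/1*1/6, 0/1 + 1/1*2/3) = [1/6, 2/3)
  'a': [0/1 + 1/1*2/3, 0/1 + 1/1*1/1) = [2/3, 1/1)
  emit 'e', narrow to [0/1, 1/6)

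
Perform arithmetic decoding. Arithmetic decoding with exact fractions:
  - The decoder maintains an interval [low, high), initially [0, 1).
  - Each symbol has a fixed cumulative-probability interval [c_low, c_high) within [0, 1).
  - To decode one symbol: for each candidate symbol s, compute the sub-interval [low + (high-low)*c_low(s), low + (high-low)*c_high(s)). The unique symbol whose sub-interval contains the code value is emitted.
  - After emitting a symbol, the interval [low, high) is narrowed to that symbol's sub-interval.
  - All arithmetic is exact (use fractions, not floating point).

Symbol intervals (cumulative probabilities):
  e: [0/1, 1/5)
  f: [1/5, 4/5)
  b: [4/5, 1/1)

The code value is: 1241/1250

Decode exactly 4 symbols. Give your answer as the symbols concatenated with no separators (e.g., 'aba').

Answer: bbbe

Derivation:
Step 1: interval [0/1, 1/1), width = 1/1 - 0/1 = 1/1
  'e': [0/1 + 1/1*0/1, 0/1 + 1/1*1/5) = [0/1, 1/5)
  'f': [0/1 + 1/1*1/5, 0/1 + 1/1*4/5) = [1/5, 4/5)
  'b': [0/1 + 1/1*4/5, 0/1 + 1/1*1/1) = [4/5, 1/1) <- contains code 1241/1250
  emit 'b', narrow to [4/5, 1/1)
Step 2: interval [4/5, 1/1), width = 1/1 - 4/5 = 1/5
  'e': [4/5 + 1/5*0/1, 4/5 + 1/5*1/5) = [4/5, 21/25)
  'f': [4/5 + 1/5*1/5, 4/5 + 1/5*4/5) = [21/25, 24/25)
  'b': [4/5 + 1/5*4/5, 4/5 + 1/5*1/1) = [24/25, 1/1) <- contains code 1241/1250
  emit 'b', narrow to [24/25, 1/1)
Step 3: interval [24/25, 1/1), width = 1/1 - 24/25 = 1/25
  'e': [24/25 + 1/25*0/1, 24/25 + 1/25*1/5) = [24/25, 121/125)
  'f': [24/25 + 1/25*1/5, 24/25 + 1/25*4/5) = [121/125, 124/125)
  'b': [24/25 + 1/25*4/5, 24/25 + 1/25*1/1) = [124/125, 1/1) <- contains code 1241/1250
  emit 'b', narrow to [124/125, 1/1)
Step 4: interval [124/125, 1/1), width = 1/1 - 124/125 = 1/125
  'e': [124/125 + 1/125*0/1, 124/125 + 1/125*1/5) = [124/125, 621/625) <- contains code 1241/1250
  'f': [124/125 + 1/125*1/5, 124/125 + 1/125*4/5) = [621/625, 624/625)
  'b': [124/125 + 1/125*4/5, 124/125 + 1/125*1/1) = [624/625, 1/1)
  emit 'e', narrow to [124/125, 621/625)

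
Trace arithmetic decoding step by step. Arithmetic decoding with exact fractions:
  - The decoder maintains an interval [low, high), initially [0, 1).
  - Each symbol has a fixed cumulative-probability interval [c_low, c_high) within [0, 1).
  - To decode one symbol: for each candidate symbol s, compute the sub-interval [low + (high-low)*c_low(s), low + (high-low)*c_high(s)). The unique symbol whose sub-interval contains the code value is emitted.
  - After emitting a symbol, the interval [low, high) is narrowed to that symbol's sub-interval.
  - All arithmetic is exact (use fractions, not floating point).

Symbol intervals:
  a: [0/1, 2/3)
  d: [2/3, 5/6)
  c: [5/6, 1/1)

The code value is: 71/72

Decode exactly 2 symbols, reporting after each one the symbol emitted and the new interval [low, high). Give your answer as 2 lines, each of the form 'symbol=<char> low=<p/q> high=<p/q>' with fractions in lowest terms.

Answer: symbol=c low=5/6 high=1/1
symbol=c low=35/36 high=1/1

Derivation:
Step 1: interval [0/1, 1/1), width = 1/1 - 0/1 = 1/1
  'a': [0/1 + 1/1*0/1, 0/1 + 1/1*2/3) = [0/1, 2/3)
  'd': [0/1 + 1/1*2/3, 0/1 + 1/1*5/6) = [2/3, 5/6)
  'c': [0/1 + 1/1*5/6, 0/1 + 1/1*1/1) = [5/6, 1/1) <- contains code 71/72
  emit 'c', narrow to [5/6, 1/1)
Step 2: interval [5/6, 1/1), width = 1/1 - 5/6 = 1/6
  'a': [5/6 + 1/6*0/1, 5/6 + 1/6*2/3) = [5/6, 17/18)
  'd': [5/6 + 1/6*2/3, 5/6 + 1/6*5/6) = [17/18, 35/36)
  'c': [5/6 + 1/6*5/6, 5/6 + 1/6*1/1) = [35/36, 1/1) <- contains code 71/72
  emit 'c', narrow to [35/36, 1/1)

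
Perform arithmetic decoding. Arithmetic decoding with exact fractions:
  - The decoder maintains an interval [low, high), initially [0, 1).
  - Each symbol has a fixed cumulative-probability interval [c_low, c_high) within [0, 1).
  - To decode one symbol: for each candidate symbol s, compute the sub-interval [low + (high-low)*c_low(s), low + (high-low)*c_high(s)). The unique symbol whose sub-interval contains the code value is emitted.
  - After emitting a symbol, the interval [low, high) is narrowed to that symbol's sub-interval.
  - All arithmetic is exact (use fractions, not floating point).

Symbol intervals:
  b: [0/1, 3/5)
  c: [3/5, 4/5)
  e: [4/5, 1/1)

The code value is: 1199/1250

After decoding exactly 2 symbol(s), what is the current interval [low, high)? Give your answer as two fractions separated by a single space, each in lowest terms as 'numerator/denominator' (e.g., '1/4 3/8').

Step 1: interval [0/1, 1/1), width = 1/1 - 0/1 = 1/1
  'b': [0/1 + 1/1*0/1, 0/1 + 1/1*3/5) = [0/1, 3/5)
  'c': [0/1 + 1/1*3/5, 0/1 + 1/1*4/5) = [3/5, 4/5)
  'e': [0/1 + 1/1*4/5, 0/1 + 1/1*1/1) = [4/5, 1/1) <- contains code 1199/1250
  emit 'e', narrow to [4/5, 1/1)
Step 2: interval [4/5, 1/1), width = 1/1 - 4/5 = 1/5
  'b': [4/5 + 1/5*0/1, 4/5 + 1/5*3/5) = [4/5, 23/25)
  'c': [4/5 + 1/5*3/5, 4/5 + 1/5*4/5) = [23/25, 24/25) <- contains code 1199/1250
  'e': [4/5 + 1/5*4/5, 4/5 + 1/5*1/1) = [24/25, 1/1)
  emit 'c', narrow to [23/25, 24/25)

Answer: 23/25 24/25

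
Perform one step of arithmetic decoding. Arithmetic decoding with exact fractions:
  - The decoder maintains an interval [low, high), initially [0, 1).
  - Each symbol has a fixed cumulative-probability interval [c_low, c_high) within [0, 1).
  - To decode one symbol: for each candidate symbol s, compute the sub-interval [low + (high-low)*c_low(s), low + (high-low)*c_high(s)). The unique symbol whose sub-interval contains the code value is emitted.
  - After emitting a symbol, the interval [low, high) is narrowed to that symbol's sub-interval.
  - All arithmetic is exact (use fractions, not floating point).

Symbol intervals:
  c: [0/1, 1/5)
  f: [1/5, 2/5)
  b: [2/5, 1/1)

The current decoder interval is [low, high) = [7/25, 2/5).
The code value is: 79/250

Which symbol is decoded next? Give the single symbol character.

Interval width = high − low = 2/5 − 7/25 = 3/25
Scaled code = (code − low) / width = (79/250 − 7/25) / 3/25 = 3/10
  c: [0/1, 1/5) 
  f: [1/5, 2/5) ← scaled code falls here ✓
  b: [2/5, 1/1) 

Answer: f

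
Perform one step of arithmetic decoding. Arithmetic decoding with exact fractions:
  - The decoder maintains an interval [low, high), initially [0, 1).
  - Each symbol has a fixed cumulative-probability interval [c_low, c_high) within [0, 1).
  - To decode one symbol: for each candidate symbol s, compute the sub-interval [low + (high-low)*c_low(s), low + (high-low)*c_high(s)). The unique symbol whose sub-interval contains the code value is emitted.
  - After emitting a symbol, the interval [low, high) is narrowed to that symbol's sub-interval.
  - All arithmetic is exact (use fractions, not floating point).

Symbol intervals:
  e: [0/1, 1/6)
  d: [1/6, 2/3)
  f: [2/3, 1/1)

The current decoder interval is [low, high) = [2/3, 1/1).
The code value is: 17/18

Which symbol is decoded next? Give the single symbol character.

Interval width = high − low = 1/1 − 2/3 = 1/3
Scaled code = (code − low) / width = (17/18 − 2/3) / 1/3 = 5/6
  e: [0/1, 1/6) 
  d: [1/6, 2/3) 
  f: [2/3, 1/1) ← scaled code falls here ✓

Answer: f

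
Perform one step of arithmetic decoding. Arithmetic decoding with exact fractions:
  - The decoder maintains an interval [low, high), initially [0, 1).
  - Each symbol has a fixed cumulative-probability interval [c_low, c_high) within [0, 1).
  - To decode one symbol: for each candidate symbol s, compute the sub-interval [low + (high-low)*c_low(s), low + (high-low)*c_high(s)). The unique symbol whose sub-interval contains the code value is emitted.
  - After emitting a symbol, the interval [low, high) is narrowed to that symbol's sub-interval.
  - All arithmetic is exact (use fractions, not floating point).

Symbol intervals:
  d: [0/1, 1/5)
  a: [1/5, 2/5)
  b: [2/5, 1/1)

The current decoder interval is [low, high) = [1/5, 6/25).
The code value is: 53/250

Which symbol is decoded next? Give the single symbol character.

Interval width = high − low = 6/25 − 1/5 = 1/25
Scaled code = (code − low) / width = (53/250 − 1/5) / 1/25 = 3/10
  d: [0/1, 1/5) 
  a: [1/5, 2/5) ← scaled code falls here ✓
  b: [2/5, 1/1) 

Answer: a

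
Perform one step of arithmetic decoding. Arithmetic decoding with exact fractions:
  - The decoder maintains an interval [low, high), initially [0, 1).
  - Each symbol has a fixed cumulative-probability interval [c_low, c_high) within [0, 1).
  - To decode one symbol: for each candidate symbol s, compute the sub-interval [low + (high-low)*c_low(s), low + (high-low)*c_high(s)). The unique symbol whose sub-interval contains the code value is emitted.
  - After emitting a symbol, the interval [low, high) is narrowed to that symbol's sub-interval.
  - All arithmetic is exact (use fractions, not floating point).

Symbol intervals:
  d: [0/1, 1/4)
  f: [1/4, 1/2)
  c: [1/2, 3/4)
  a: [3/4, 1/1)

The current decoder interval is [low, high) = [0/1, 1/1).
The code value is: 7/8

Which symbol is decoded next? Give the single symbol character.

Interval width = high − low = 1/1 − 0/1 = 1/1
Scaled code = (code − low) / width = (7/8 − 0/1) / 1/1 = 7/8
  d: [0/1, 1/4) 
  f: [1/4, 1/2) 
  c: [1/2, 3/4) 
  a: [3/4, 1/1) ← scaled code falls here ✓

Answer: a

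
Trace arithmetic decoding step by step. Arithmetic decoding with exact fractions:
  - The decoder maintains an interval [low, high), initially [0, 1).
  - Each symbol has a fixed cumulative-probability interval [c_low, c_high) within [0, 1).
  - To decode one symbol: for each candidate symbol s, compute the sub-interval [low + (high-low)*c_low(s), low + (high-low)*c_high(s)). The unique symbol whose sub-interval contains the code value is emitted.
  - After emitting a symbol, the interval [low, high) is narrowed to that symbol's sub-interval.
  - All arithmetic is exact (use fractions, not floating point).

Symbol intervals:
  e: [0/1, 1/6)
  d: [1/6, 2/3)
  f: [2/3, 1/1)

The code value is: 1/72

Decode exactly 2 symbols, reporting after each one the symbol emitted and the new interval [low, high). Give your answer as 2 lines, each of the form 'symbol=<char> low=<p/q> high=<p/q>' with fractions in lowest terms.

Step 1: interval [0/1, 1/1), width = 1/1 - 0/1 = 1/1
  'e': [0/1 + 1/1*0/1, 0/1 + 1/1*1/6) = [0/1, 1/6) <- contains code 1/72
  'd': [0/1 + 1/1*1/6, 0/1 + 1/1*2/3) = [1/6, 2/3)
  'f': [0/1 + 1/1*2/3, 0/1 + 1/1*1/1) = [2/3, 1/1)
  emit 'e', narrow to [0/1, 1/6)
Step 2: interval [0/1, 1/6), width = 1/6 - 0/1 = 1/6
  'e': [0/1 + 1/6*0/1, 0/1 + 1/6*1/6) = [0/1, 1/36) <- contains code 1/72
  'd': [0/1 + 1/6*1/6, 0/1 + 1/6*2/3) = [1/36, 1/9)
  'f': [0/1 + 1/6*2/3, 0/1 + 1/6*1/1) = [1/9, 1/6)
  emit 'e', narrow to [0/1, 1/36)

Answer: symbol=e low=0/1 high=1/6
symbol=e low=0/1 high=1/36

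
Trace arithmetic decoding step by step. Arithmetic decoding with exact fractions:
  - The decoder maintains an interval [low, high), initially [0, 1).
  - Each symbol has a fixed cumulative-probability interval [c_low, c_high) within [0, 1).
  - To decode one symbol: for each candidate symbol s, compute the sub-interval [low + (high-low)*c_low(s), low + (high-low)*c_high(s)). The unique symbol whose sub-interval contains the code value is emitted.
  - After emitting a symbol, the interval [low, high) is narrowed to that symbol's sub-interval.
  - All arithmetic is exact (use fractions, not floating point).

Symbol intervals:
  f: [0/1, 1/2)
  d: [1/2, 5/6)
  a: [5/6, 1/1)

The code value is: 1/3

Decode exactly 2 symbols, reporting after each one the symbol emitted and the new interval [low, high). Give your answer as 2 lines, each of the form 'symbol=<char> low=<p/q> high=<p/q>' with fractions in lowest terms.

Step 1: interval [0/1, 1/1), width = 1/1 - 0/1 = 1/1
  'f': [0/1 + 1/1*0/1, 0/1 + 1/1*1/2) = [0/1, 1/2) <- contains code 1/3
  'd': [0/1 + 1/1*1/2, 0/1 + 1/1*5/6) = [1/2, 5/6)
  'a': [0/1 + 1/1*5/6, 0/1 + 1/1*1/1) = [5/6, 1/1)
  emit 'f', narrow to [0/1, 1/2)
Step 2: interval [0/1, 1/2), width = 1/2 - 0/1 = 1/2
  'f': [0/1 + 1/2*0/1, 0/1 + 1/2*1/2) = [0/1, 1/4)
  'd': [0/1 + 1/2*1/2, 0/1 + 1/2*5/6) = [1/4, 5/12) <- contains code 1/3
  'a': [0/1 + 1/2*5/6, 0/1 + 1/2*1/1) = [5/12, 1/2)
  emit 'd', narrow to [1/4, 5/12)

Answer: symbol=f low=0/1 high=1/2
symbol=d low=1/4 high=5/12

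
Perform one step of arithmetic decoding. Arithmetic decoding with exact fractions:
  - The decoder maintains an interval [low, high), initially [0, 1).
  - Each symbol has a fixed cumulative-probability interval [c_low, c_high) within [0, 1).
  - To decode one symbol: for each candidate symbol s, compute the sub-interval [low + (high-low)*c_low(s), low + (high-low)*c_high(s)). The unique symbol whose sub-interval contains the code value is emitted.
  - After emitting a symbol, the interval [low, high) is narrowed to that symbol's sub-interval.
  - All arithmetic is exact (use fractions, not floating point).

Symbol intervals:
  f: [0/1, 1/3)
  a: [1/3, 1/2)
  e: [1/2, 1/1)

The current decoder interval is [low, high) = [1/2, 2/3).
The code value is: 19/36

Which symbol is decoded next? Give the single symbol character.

Answer: f

Derivation:
Interval width = high − low = 2/3 − 1/2 = 1/6
Scaled code = (code − low) / width = (19/36 − 1/2) / 1/6 = 1/6
  f: [0/1, 1/3) ← scaled code falls here ✓
  a: [1/3, 1/2) 
  e: [1/2, 1/1) 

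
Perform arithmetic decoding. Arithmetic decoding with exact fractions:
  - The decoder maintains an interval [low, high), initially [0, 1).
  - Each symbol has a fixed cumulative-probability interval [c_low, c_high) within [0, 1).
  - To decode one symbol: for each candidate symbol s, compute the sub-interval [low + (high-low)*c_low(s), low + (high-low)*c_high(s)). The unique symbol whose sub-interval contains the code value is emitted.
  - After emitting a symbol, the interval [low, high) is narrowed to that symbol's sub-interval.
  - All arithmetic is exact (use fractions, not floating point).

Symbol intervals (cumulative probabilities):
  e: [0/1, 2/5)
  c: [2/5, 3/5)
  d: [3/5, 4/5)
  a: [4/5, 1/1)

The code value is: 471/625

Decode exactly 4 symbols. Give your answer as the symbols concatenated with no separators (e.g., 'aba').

Step 1: interval [0/1, 1/1), width = 1/1 - 0/1 = 1/1
  'e': [0/1 + 1/1*0/1, 0/1 + 1/1*2/5) = [0/1, 2/5)
  'c': [0/1 + 1/1*2/5, 0/1 + 1/1*3/5) = [2/5, 3/5)
  'd': [0/1 + 1/1*3/5, 0/1 + 1/1*4/5) = [3/5, 4/5) <- contains code 471/625
  'a': [0/1 + 1/1*4/5, 0/1 + 1/1*1/1) = [4/5, 1/1)
  emit 'd', narrow to [3/5, 4/5)
Step 2: interval [3/5, 4/5), width = 4/5 - 3/5 = 1/5
  'e': [3/5 + 1/5*0/1, 3/5 + 1/5*2/5) = [3/5, 17/25)
  'c': [3/5 + 1/5*2/5, 3/5 + 1/5*3/5) = [17/25, 18/25)
  'd': [3/5 + 1/5*3/5, 3/5 + 1/5*4/5) = [18/25, 19/25) <- contains code 471/625
  'a': [3/5 + 1/5*4/5, 3/5 + 1/5*1/1) = [19/25, 4/5)
  emit 'd', narrow to [18/25, 19/25)
Step 3: interval [18/25, 19/25), width = 19/25 - 18/25 = 1/25
  'e': [18/25 + 1/25*0/1, 18/25 + 1/25*2/5) = [18/25, 92/125)
  'c': [18/25 + 1/25*2/5, 18/25 + 1/25*3/5) = [92/125, 93/125)
  'd': [18/25 + 1/25*3/5, 18/25 + 1/25*4/5) = [93/125, 94/125)
  'a': [18/25 + 1/25*4/5, 18/25 + 1/25*1/1) = [94/125, 19/25) <- contains code 471/625
  emit 'a', narrow to [94/125, 19/25)
Step 4: interval [94/125, 19/25), width = 19/25 - 94/125 = 1/125
  'e': [94/125 + 1/125*0/1, 94/125 + 1/125*2/5) = [94/125, 472/625) <- contains code 471/625
  'c': [94/125 + 1/125*2/5, 94/125 + 1/125*3/5) = [472/625, 473/625)
  'd': [94/125 + 1/125*3/5, 94/125 + 1/125*4/5) = [473/625, 474/625)
  'a': [94/125 + 1/125*4/5, 94/125 + 1/125*1/1) = [474/625, 19/25)
  emit 'e', narrow to [94/125, 472/625)

Answer: ddae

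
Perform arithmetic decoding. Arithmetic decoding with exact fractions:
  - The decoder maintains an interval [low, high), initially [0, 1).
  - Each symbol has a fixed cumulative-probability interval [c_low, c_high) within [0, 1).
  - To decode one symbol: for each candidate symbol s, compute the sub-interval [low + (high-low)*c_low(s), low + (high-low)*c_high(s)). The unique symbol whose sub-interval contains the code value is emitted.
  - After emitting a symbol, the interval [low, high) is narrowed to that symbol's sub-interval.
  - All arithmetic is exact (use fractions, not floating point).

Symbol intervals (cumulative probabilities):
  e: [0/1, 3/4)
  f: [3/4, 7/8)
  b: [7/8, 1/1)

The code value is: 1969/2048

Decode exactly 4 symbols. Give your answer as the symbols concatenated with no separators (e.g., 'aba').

Answer: bebe

Derivation:
Step 1: interval [0/1, 1/1), width = 1/1 - 0/1 = 1/1
  'e': [0/1 + 1/1*0/1, 0/1 + 1/1*3/4) = [0/1, 3/4)
  'f': [0/1 + 1/1*3/4, 0/1 + 1/1*7/8) = [3/4, 7/8)
  'b': [0/1 + 1/1*7/8, 0/1 + 1/1*1/1) = [7/8, 1/1) <- contains code 1969/2048
  emit 'b', narrow to [7/8, 1/1)
Step 2: interval [7/8, 1/1), width = 1/1 - 7/8 = 1/8
  'e': [7/8 + 1/8*0/1, 7/8 + 1/8*3/4) = [7/8, 31/32) <- contains code 1969/2048
  'f': [7/8 + 1/8*3/4, 7/8 + 1/8*7/8) = [31/32, 63/64)
  'b': [7/8 + 1/8*7/8, 7/8 + 1/8*1/1) = [63/64, 1/1)
  emit 'e', narrow to [7/8, 31/32)
Step 3: interval [7/8, 31/32), width = 31/32 - 7/8 = 3/32
  'e': [7/8 + 3/32*0/1, 7/8 + 3/32*3/4) = [7/8, 121/128)
  'f': [7/8 + 3/32*3/4, 7/8 + 3/32*7/8) = [121/128, 245/256)
  'b': [7/8 + 3/32*7/8, 7/8 + 3/32*1/1) = [245/256, 31/32) <- contains code 1969/2048
  emit 'b', narrow to [245/256, 31/32)
Step 4: interval [245/256, 31/32), width = 31/32 - 245/256 = 3/256
  'e': [245/256 + 3/256*0/1, 245/256 + 3/256*3/4) = [245/256, 989/1024) <- contains code 1969/2048
  'f': [245/256 + 3/256*3/4, 245/256 + 3/256*7/8) = [989/1024, 1981/2048)
  'b': [245/256 + 3/256*7/8, 245/256 + 3/256*1/1) = [1981/2048, 31/32)
  emit 'e', narrow to [245/256, 989/1024)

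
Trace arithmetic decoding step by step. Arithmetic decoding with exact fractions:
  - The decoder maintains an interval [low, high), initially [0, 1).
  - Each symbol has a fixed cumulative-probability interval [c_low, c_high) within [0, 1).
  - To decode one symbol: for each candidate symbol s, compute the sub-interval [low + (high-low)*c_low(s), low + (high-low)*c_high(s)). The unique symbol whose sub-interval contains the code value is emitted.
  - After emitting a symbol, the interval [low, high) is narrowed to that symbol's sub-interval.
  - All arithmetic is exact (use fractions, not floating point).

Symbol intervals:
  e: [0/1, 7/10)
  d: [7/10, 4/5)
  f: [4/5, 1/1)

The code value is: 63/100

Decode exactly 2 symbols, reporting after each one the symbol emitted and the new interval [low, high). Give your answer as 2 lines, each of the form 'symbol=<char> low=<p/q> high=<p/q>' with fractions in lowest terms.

Step 1: interval [0/1, 1/1), width = 1/1 - 0/1 = 1/1
  'e': [0/1 + 1/1*0/1, 0/1 + 1/1*7/10) = [0/1, 7/10) <- contains code 63/100
  'd': [0/1 + 1/1*7/10, 0/1 + 1/1*4/5) = [7/10, 4/5)
  'f': [0/1 + 1/1*4/5, 0/1 + 1/1*1/1) = [4/5, 1/1)
  emit 'e', narrow to [0/1, 7/10)
Step 2: interval [0/1, 7/10), width = 7/10 - 0/1 = 7/10
  'e': [0/1 + 7/10*0/1, 0/1 + 7/10*7/10) = [0/1, 49/100)
  'd': [0/1 + 7/10*7/10, 0/1 + 7/10*4/5) = [49/100, 14/25)
  'f': [0/1 + 7/10*4/5, 0/1 + 7/10*1/1) = [14/25, 7/10) <- contains code 63/100
  emit 'f', narrow to [14/25, 7/10)

Answer: symbol=e low=0/1 high=7/10
symbol=f low=14/25 high=7/10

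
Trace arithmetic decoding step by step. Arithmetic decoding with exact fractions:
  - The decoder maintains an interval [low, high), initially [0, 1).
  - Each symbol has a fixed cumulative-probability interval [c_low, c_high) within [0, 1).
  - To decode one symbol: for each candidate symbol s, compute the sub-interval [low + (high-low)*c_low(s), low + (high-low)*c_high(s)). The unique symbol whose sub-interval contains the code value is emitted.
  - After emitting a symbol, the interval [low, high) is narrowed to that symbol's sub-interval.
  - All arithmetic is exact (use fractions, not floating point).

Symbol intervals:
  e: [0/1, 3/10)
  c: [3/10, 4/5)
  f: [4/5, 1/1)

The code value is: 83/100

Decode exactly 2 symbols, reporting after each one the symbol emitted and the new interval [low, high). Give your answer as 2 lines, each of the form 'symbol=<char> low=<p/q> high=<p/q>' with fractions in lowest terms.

Answer: symbol=f low=4/5 high=1/1
symbol=e low=4/5 high=43/50

Derivation:
Step 1: interval [0/1, 1/1), width = 1/1 - 0/1 = 1/1
  'e': [0/1 + 1/1*0/1, 0/1 + 1/1*3/10) = [0/1, 3/10)
  'c': [0/1 + 1/1*3/10, 0/1 + 1/1*4/5) = [3/10, 4/5)
  'f': [0/1 + 1/1*4/5, 0/1 + 1/1*1/1) = [4/5, 1/1) <- contains code 83/100
  emit 'f', narrow to [4/5, 1/1)
Step 2: interval [4/5, 1/1), width = 1/1 - 4/5 = 1/5
  'e': [4/5 + 1/5*0/1, 4/5 + 1/5*3/10) = [4/5, 43/50) <- contains code 83/100
  'c': [4/5 + 1/5*3/10, 4/5 + 1/5*4/5) = [43/50, 24/25)
  'f': [4/5 + 1/5*4/5, 4/5 + 1/5*1/1) = [24/25, 1/1)
  emit 'e', narrow to [4/5, 43/50)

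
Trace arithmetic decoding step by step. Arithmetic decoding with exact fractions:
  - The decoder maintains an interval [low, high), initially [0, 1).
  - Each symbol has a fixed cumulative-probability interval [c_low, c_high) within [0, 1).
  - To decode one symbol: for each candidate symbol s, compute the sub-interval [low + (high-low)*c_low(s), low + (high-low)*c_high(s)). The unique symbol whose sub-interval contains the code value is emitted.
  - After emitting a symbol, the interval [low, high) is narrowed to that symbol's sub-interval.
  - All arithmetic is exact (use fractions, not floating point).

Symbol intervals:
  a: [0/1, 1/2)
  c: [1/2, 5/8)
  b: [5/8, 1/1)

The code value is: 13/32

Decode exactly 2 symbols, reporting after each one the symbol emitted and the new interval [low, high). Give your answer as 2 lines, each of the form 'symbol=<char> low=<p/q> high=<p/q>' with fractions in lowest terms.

Answer: symbol=a low=0/1 high=1/2
symbol=b low=5/16 high=1/2

Derivation:
Step 1: interval [0/1, 1/1), width = 1/1 - 0/1 = 1/1
  'a': [0/1 + 1/1*0/1, 0/1 + 1/1*1/2) = [0/1, 1/2) <- contains code 13/32
  'c': [0/1 + 1/1*1/2, 0/1 + 1/1*5/8) = [1/2, 5/8)
  'b': [0/1 + 1/1*5/8, 0/1 + 1/1*1/1) = [5/8, 1/1)
  emit 'a', narrow to [0/1, 1/2)
Step 2: interval [0/1, 1/2), width = 1/2 - 0/1 = 1/2
  'a': [0/1 + 1/2*0/1, 0/1 + 1/2*1/2) = [0/1, 1/4)
  'c': [0/1 + 1/2*1/2, 0/1 + 1/2*5/8) = [1/4, 5/16)
  'b': [0/1 + 1/2*5/8, 0/1 + 1/2*1/1) = [5/16, 1/2) <- contains code 13/32
  emit 'b', narrow to [5/16, 1/2)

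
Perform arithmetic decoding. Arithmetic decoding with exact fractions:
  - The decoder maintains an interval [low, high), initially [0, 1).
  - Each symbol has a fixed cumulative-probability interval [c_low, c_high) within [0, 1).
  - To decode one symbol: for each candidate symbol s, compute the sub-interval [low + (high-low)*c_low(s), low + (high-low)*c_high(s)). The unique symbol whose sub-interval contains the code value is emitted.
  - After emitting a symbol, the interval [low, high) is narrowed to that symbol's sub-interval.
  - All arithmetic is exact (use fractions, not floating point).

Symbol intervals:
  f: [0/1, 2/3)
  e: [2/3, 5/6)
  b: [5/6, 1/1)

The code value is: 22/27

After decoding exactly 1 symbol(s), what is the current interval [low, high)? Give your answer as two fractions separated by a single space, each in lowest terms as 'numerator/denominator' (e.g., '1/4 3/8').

Answer: 2/3 5/6

Derivation:
Step 1: interval [0/1, 1/1), width = 1/1 - 0/1 = 1/1
  'f': [0/1 + 1/1*0/1, 0/1 + 1/1*2/3) = [0/1, 2/3)
  'e': [0/1 + 1/1*2/3, 0/1 + 1/1*5/6) = [2/3, 5/6) <- contains code 22/27
  'b': [0/1 + 1/1*5/6, 0/1 + 1/1*1/1) = [5/6, 1/1)
  emit 'e', narrow to [2/3, 5/6)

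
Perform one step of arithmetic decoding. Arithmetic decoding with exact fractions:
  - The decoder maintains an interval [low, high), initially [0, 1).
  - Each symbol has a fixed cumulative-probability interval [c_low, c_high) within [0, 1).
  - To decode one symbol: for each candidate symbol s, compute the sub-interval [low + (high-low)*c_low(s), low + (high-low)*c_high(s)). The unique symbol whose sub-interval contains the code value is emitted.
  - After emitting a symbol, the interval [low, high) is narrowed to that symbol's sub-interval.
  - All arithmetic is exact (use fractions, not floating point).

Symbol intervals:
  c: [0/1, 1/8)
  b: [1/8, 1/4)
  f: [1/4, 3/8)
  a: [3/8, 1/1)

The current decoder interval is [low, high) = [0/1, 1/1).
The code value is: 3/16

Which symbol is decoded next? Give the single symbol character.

Answer: b

Derivation:
Interval width = high − low = 1/1 − 0/1 = 1/1
Scaled code = (code − low) / width = (3/16 − 0/1) / 1/1 = 3/16
  c: [0/1, 1/8) 
  b: [1/8, 1/4) ← scaled code falls here ✓
  f: [1/4, 3/8) 
  a: [3/8, 1/1) 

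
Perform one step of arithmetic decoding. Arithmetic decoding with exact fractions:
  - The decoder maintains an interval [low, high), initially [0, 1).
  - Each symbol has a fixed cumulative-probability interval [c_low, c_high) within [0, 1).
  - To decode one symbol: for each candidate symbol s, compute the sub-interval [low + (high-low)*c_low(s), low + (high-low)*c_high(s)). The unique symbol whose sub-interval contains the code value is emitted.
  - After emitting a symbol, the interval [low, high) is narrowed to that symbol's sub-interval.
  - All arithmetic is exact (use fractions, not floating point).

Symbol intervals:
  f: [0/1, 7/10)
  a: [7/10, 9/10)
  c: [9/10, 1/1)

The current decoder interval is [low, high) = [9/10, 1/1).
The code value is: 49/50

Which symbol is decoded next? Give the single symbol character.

Answer: a

Derivation:
Interval width = high − low = 1/1 − 9/10 = 1/10
Scaled code = (code − low) / width = (49/50 − 9/10) / 1/10 = 4/5
  f: [0/1, 7/10) 
  a: [7/10, 9/10) ← scaled code falls here ✓
  c: [9/10, 1/1) 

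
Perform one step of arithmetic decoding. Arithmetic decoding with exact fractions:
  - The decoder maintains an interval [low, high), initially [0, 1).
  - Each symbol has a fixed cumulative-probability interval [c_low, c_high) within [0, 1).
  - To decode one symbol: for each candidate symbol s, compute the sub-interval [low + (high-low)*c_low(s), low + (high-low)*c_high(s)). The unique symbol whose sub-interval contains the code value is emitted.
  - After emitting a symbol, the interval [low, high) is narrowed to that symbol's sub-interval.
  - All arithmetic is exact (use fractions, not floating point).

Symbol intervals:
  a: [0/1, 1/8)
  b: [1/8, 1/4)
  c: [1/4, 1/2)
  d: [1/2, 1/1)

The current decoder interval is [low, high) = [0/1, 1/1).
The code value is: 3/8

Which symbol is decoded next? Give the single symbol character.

Interval width = high − low = 1/1 − 0/1 = 1/1
Scaled code = (code − low) / width = (3/8 − 0/1) / 1/1 = 3/8
  a: [0/1, 1/8) 
  b: [1/8, 1/4) 
  c: [1/4, 1/2) ← scaled code falls here ✓
  d: [1/2, 1/1) 

Answer: c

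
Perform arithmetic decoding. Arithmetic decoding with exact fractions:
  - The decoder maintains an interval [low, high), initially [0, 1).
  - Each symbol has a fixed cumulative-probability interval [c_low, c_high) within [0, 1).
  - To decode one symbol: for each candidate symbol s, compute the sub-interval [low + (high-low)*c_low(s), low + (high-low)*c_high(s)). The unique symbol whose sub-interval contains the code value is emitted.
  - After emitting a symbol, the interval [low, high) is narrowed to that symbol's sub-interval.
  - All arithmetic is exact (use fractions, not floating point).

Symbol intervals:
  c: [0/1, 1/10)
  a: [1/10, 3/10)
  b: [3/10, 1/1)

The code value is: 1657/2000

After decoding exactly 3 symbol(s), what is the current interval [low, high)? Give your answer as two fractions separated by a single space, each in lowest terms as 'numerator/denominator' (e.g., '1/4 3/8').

Step 1: interval [0/1, 1/1), width = 1/1 - 0/1 = 1/1
  'c': [0/1 + 1/1*0/1, 0/1 + 1/1*1/10) = [0/1, 1/10)
  'a': [0/1 + 1/1*1/10, 0/1 + 1/1*3/10) = [1/10, 3/10)
  'b': [0/1 + 1/1*3/10, 0/1 + 1/1*1/1) = [3/10, 1/1) <- contains code 1657/2000
  emit 'b', narrow to [3/10, 1/1)
Step 2: interval [3/10, 1/1), width = 1/1 - 3/10 = 7/10
  'c': [3/10 + 7/10*0/1, 3/10 + 7/10*1/10) = [3/10, 37/100)
  'a': [3/10 + 7/10*1/10, 3/10 + 7/10*3/10) = [37/100, 51/100)
  'b': [3/10 + 7/10*3/10, 3/10 + 7/10*1/1) = [51/100, 1/1) <- contains code 1657/2000
  emit 'b', narrow to [51/100, 1/1)
Step 3: interval [51/100, 1/1), width = 1/1 - 51/100 = 49/100
  'c': [51/100 + 49/100*0/1, 51/100 + 49/100*1/10) = [51/100, 559/1000)
  'a': [51/100 + 49/100*1/10, 51/100 + 49/100*3/10) = [559/1000, 657/1000)
  'b': [51/100 + 49/100*3/10, 51/100 + 49/100*1/1) = [657/1000, 1/1) <- contains code 1657/2000
  emit 'b', narrow to [657/1000, 1/1)

Answer: 657/1000 1/1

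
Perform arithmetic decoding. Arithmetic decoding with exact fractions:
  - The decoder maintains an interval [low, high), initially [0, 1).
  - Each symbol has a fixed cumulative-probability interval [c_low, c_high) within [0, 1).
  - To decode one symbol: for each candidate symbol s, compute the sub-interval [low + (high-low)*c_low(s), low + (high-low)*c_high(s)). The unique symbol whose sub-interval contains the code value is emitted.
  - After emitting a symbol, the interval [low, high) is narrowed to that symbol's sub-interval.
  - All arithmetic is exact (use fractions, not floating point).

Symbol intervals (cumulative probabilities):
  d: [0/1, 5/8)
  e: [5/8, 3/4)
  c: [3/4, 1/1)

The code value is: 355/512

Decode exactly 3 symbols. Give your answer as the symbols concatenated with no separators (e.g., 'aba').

Step 1: interval [0/1, 1/1), width = 1/1 - 0/1 = 1/1
  'd': [0/1 + 1/1*0/1, 0/1 + 1/1*5/8) = [0/1, 5/8)
  'e': [0/1 + 1/1*5/8, 0/1 + 1/1*3/4) = [5/8, 3/4) <- contains code 355/512
  'c': [0/1 + 1/1*3/4, 0/1 + 1/1*1/1) = [3/4, 1/1)
  emit 'e', narrow to [5/8, 3/4)
Step 2: interval [5/8, 3/4), width = 3/4 - 5/8 = 1/8
  'd': [5/8 + 1/8*0/1, 5/8 + 1/8*5/8) = [5/8, 45/64) <- contains code 355/512
  'e': [5/8 + 1/8*5/8, 5/8 + 1/8*3/4) = [45/64, 23/32)
  'c': [5/8 + 1/8*3/4, 5/8 + 1/8*1/1) = [23/32, 3/4)
  emit 'd', narrow to [5/8, 45/64)
Step 3: interval [5/8, 45/64), width = 45/64 - 5/8 = 5/64
  'd': [5/8 + 5/64*0/1, 5/8 + 5/64*5/8) = [5/8, 345/512)
  'e': [5/8 + 5/64*5/8, 5/8 + 5/64*3/4) = [345/512, 175/256)
  'c': [5/8 + 5/64*3/4, 5/8 + 5/64*1/1) = [175/256, 45/64) <- contains code 355/512
  emit 'c', narrow to [175/256, 45/64)

Answer: edc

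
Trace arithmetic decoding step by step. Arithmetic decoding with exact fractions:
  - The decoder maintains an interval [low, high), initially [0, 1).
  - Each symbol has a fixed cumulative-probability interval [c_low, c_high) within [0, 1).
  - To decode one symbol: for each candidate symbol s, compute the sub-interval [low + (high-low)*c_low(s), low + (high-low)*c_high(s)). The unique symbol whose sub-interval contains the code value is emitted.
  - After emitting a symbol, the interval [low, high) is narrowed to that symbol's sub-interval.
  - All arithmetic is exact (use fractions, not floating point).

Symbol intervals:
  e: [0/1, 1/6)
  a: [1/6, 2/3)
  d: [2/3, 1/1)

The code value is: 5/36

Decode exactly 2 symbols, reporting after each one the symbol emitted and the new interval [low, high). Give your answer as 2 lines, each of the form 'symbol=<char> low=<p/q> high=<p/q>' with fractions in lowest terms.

Step 1: interval [0/1, 1/1), width = 1/1 - 0/1 = 1/1
  'e': [0/1 + 1/1*0/1, 0/1 + 1/1*1/6) = [0/1, 1/6) <- contains code 5/36
  'a': [0/1 + 1/1*1/6, 0/1 + 1/1*2/3) = [1/6, 2/3)
  'd': [0/1 + 1/1*2/3, 0/1 + 1/1*1/1) = [2/3, 1/1)
  emit 'e', narrow to [0/1, 1/6)
Step 2: interval [0/1, 1/6), width = 1/6 - 0/1 = 1/6
  'e': [0/1 + 1/6*0/1, 0/1 + 1/6*1/6) = [0/1, 1/36)
  'a': [0/1 + 1/6*1/6, 0/1 + 1/6*2/3) = [1/36, 1/9)
  'd': [0/1 + 1/6*2/3, 0/1 + 1/6*1/1) = [1/9, 1/6) <- contains code 5/36
  emit 'd', narrow to [1/9, 1/6)

Answer: symbol=e low=0/1 high=1/6
symbol=d low=1/9 high=1/6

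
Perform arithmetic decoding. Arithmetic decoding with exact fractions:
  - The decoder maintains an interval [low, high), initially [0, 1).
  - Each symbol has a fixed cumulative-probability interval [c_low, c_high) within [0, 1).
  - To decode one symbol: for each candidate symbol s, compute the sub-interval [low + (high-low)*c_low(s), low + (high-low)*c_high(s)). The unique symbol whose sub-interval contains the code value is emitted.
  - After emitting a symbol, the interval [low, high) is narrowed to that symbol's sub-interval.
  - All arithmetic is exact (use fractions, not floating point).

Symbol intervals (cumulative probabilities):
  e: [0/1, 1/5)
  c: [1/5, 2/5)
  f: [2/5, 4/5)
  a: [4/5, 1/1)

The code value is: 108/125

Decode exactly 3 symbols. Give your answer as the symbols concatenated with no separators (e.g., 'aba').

Step 1: interval [0/1, 1/1), width = 1/1 - 0/1 = 1/1
  'e': [0/1 + 1/1*0/1, 0/1 + 1/1*1/5) = [0/1, 1/5)
  'c': [0/1 + 1/1*1/5, 0/1 + 1/1*2/5) = [1/5, 2/5)
  'f': [0/1 + 1/1*2/5, 0/1 + 1/1*4/5) = [2/5, 4/5)
  'a': [0/1 + 1/1*4/5, 0/1 + 1/1*1/1) = [4/5, 1/1) <- contains code 108/125
  emit 'a', narrow to [4/5, 1/1)
Step 2: interval [4/5, 1/1), width = 1/1 - 4/5 = 1/5
  'e': [4/5 + 1/5*0/1, 4/5 + 1/5*1/5) = [4/5, 21/25)
  'c': [4/5 + 1/5*1/5, 4/5 + 1/5*2/5) = [21/25, 22/25) <- contains code 108/125
  'f': [4/5 + 1/5*2/5, 4/5 + 1/5*4/5) = [22/25, 24/25)
  'a': [4/5 + 1/5*4/5, 4/5 + 1/5*1/1) = [24/25, 1/1)
  emit 'c', narrow to [21/25, 22/25)
Step 3: interval [21/25, 22/25), width = 22/25 - 21/25 = 1/25
  'e': [21/25 + 1/25*0/1, 21/25 + 1/25*1/5) = [21/25, 106/125)
  'c': [21/25 + 1/25*1/5, 21/25 + 1/25*2/5) = [106/125, 107/125)
  'f': [21/25 + 1/25*2/5, 21/25 + 1/25*4/5) = [107/125, 109/125) <- contains code 108/125
  'a': [21/25 + 1/25*4/5, 21/25 + 1/25*1/1) = [109/125, 22/25)
  emit 'f', narrow to [107/125, 109/125)

Answer: acf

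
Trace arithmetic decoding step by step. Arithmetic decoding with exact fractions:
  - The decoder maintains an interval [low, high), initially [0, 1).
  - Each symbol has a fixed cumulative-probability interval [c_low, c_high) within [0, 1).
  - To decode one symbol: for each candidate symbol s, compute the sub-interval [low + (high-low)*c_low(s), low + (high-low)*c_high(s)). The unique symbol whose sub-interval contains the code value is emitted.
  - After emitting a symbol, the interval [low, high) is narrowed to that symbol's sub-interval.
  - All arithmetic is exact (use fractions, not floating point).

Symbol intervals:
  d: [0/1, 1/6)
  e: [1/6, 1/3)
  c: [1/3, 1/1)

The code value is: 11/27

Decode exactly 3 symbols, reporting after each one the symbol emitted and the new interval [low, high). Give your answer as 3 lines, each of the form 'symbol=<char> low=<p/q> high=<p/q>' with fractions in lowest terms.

Answer: symbol=c low=1/3 high=1/1
symbol=d low=1/3 high=4/9
symbol=c low=10/27 high=4/9

Derivation:
Step 1: interval [0/1, 1/1), width = 1/1 - 0/1 = 1/1
  'd': [0/1 + 1/1*0/1, 0/1 + 1/1*1/6) = [0/1, 1/6)
  'e': [0/1 + 1/1*1/6, 0/1 + 1/1*1/3) = [1/6, 1/3)
  'c': [0/1 + 1/1*1/3, 0/1 + 1/1*1/1) = [1/3, 1/1) <- contains code 11/27
  emit 'c', narrow to [1/3, 1/1)
Step 2: interval [1/3, 1/1), width = 1/1 - 1/3 = 2/3
  'd': [1/3 + 2/3*0/1, 1/3 + 2/3*1/6) = [1/3, 4/9) <- contains code 11/27
  'e': [1/3 + 2/3*1/6, 1/3 + 2/3*1/3) = [4/9, 5/9)
  'c': [1/3 + 2/3*1/3, 1/3 + 2/3*1/1) = [5/9, 1/1)
  emit 'd', narrow to [1/3, 4/9)
Step 3: interval [1/3, 4/9), width = 4/9 - 1/3 = 1/9
  'd': [1/3 + 1/9*0/1, 1/3 + 1/9*1/6) = [1/3, 19/54)
  'e': [1/3 + 1/9*1/6, 1/3 + 1/9*1/3) = [19/54, 10/27)
  'c': [1/3 + 1/9*1/3, 1/3 + 1/9*1/1) = [10/27, 4/9) <- contains code 11/27
  emit 'c', narrow to [10/27, 4/9)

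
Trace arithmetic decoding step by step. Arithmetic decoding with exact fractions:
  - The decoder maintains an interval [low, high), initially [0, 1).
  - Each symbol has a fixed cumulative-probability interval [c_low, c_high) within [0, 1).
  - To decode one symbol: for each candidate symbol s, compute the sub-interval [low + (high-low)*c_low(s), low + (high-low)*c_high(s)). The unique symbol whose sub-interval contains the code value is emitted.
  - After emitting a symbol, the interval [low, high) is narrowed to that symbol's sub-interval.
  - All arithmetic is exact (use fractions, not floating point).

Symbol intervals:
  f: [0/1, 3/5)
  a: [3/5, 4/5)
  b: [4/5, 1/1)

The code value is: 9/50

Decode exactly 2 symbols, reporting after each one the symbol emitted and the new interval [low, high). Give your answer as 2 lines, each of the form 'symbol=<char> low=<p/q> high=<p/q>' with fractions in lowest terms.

Step 1: interval [0/1, 1/1), width = 1/1 - 0/1 = 1/1
  'f': [0/1 + 1/1*0/1, 0/1 + 1/1*3/5) = [0/1, 3/5) <- contains code 9/50
  'a': [0/1 + 1/1*3/5, 0/1 + 1/1*4/5) = [3/5, 4/5)
  'b': [0/1 + 1/1*4/5, 0/1 + 1/1*1/1) = [4/5, 1/1)
  emit 'f', narrow to [0/1, 3/5)
Step 2: interval [0/1, 3/5), width = 3/5 - 0/1 = 3/5
  'f': [0/1 + 3/5*0/1, 0/1 + 3/5*3/5) = [0/1, 9/25) <- contains code 9/50
  'a': [0/1 + 3/5*3/5, 0/1 + 3/5*4/5) = [9/25, 12/25)
  'b': [0/1 + 3/5*4/5, 0/1 + 3/5*1/1) = [12/25, 3/5)
  emit 'f', narrow to [0/1, 9/25)

Answer: symbol=f low=0/1 high=3/5
symbol=f low=0/1 high=9/25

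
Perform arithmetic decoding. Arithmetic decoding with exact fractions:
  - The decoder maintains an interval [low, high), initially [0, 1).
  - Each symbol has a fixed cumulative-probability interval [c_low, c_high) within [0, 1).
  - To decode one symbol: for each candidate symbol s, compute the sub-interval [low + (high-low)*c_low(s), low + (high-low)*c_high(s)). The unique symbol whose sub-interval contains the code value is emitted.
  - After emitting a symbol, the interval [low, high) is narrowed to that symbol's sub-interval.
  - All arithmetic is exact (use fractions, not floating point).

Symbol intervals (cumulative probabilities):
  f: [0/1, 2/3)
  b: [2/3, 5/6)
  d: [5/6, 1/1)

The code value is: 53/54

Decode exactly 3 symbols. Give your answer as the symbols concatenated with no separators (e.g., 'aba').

Answer: ddf

Derivation:
Step 1: interval [0/1, 1/1), width = 1/1 - 0/1 = 1/1
  'f': [0/1 + 1/1*0/1, 0/1 + 1/1*2/3) = [0/1, 2/3)
  'b': [0/1 + 1/1*2/3, 0/1 + 1/1*5/6) = [2/3, 5/6)
  'd': [0/1 + 1/1*5/6, 0/1 + 1/1*1/1) = [5/6, 1/1) <- contains code 53/54
  emit 'd', narrow to [5/6, 1/1)
Step 2: interval [5/6, 1/1), width = 1/1 - 5/6 = 1/6
  'f': [5/6 + 1/6*0/1, 5/6 + 1/6*2/3) = [5/6, 17/18)
  'b': [5/6 + 1/6*2/3, 5/6 + 1/6*5/6) = [17/18, 35/36)
  'd': [5/6 + 1/6*5/6, 5/6 + 1/6*1/1) = [35/36, 1/1) <- contains code 53/54
  emit 'd', narrow to [35/36, 1/1)
Step 3: interval [35/36, 1/1), width = 1/1 - 35/36 = 1/36
  'f': [35/36 + 1/36*0/1, 35/36 + 1/36*2/3) = [35/36, 107/108) <- contains code 53/54
  'b': [35/36 + 1/36*2/3, 35/36 + 1/36*5/6) = [107/108, 215/216)
  'd': [35/36 + 1/36*5/6, 35/36 + 1/36*1/1) = [215/216, 1/1)
  emit 'f', narrow to [35/36, 107/108)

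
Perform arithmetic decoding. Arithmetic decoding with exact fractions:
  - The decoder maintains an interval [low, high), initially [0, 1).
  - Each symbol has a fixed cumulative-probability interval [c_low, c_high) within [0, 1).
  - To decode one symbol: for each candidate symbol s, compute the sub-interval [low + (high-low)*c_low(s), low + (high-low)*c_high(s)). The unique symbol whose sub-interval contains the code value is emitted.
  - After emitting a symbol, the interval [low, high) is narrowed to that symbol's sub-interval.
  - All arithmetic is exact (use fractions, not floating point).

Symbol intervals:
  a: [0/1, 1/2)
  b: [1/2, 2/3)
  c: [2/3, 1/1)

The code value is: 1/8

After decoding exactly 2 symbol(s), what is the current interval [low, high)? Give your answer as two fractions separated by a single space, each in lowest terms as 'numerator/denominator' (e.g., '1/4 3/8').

Answer: 0/1 1/4

Derivation:
Step 1: interval [0/1, 1/1), width = 1/1 - 0/1 = 1/1
  'a': [0/1 + 1/1*0/1, 0/1 + 1/1*1/2) = [0/1, 1/2) <- contains code 1/8
  'b': [0/1 + 1/1*1/2, 0/1 + 1/1*2/3) = [1/2, 2/3)
  'c': [0/1 + 1/1*2/3, 0/1 + 1/1*1/1) = [2/3, 1/1)
  emit 'a', narrow to [0/1, 1/2)
Step 2: interval [0/1, 1/2), width = 1/2 - 0/1 = 1/2
  'a': [0/1 + 1/2*0/1, 0/1 + 1/2*1/2) = [0/1, 1/4) <- contains code 1/8
  'b': [0/1 + 1/2*1/2, 0/1 + 1/2*2/3) = [1/4, 1/3)
  'c': [0/1 + 1/2*2/3, 0/1 + 1/2*1/1) = [1/3, 1/2)
  emit 'a', narrow to [0/1, 1/4)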